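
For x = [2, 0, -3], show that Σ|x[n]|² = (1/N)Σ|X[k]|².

Time domain:
Σ|x[n]|² = |2|² + |0|² + |-3|² = 13.0000

Frequency domain:
(1/3)Σ|X[k]|² = (1/3)(|-1|² + |3.5000-2.5981i|² + |3.5000+2.5981i|²) = (1/3)·39.0000 = 13.0000

Both sides agree, confirming Parseval's theorem.

Σ|x[n]|² = (1/N)Σ|X[k]|² = 13.0000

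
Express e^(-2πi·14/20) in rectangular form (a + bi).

ω_20^14 = e^(-2πi·14/20)
= cos(-2π·14/20) + i·sin(-2π·14/20)
= cos(-28π/20) + i·sin(-28π/20)

ω_20^14 = cos(-28π/20) + i·sin(-28π/20) = -0.3090+0.9511i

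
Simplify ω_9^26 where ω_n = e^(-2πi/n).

Since ω_9^9 = 1, powers reduce modulo 9.
26 mod 9 = 8
So ω_9^26 = ω_9^8 = e^(-2πi·8/9)

ω_9^26 = ω_9^8 = 0.7660+0.6428i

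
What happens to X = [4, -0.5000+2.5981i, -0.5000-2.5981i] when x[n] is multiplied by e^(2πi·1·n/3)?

Modulation property: DFT(ω_3^(-1n)·x[n]) = X[(k-1) mod 3], so circularly shift X by 1 positions.

X[k-1] = [-0.5000-2.5981i, 4, -0.5000+2.5981i]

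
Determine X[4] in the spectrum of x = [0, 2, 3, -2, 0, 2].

X[4] = Σ(n=0 to 5) x[n] · ω_6^(4n) where ω_6 = e^(-2πi/6)
= (0)·ω_6^0 + (2)·ω_6^4 + (3)·ω_6^8 + (-2)·ω_6^12 + (0)·ω_6^16 + (2)·ω_6^20

X[4] = -5.5000-2.5981i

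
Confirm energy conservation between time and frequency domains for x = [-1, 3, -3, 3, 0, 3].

Time domain:
Σ|x[n]|² = |-1|² + |3|² + |-3|² + |3|² + |0|² + |3|² = 37.0000

Frequency domain:
(1/6)Σ|X[k]|² = (1/6)(|5|² + |0.5000+2.5981i|² + |0.5000-2.5981i|² + |-13|² + |0.5000+2.5981i|² + |0.5000-2.5981i|²) = (1/6)·222.0000 = 37.0000

Both sides agree, confirming Parseval's theorem.

Σ|x[n]|² = (1/N)Σ|X[k]|² = 37.0000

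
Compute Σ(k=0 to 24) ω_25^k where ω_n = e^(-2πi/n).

Sum of all nth roots of unity equals 0 for n > 1 (geometric series with r ≠ 1).

0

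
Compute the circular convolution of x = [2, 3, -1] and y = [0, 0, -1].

(x ⊛ y)[n] = Σ(m=0 to 2) x[m] · y[(n-m) mod 3]

Computing each output sample:
(x ⊛ y)[0] = -3
(x ⊛ y)[1] = 1
(x ⊛ y)[2] = -2

x ⊛ y = [-3, 1, -2]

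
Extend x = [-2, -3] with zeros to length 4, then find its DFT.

Original 2-point DFT: [-5, 1]
Zero-padded 4-point DFT provides frequency interpolation.

DFT_4([x, 0, ...]) = [-5, -2+3i, 1, -2-3i]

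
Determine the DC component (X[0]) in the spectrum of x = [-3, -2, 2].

X[0] = Σ(n=0 to 2) x[n] · ω_3^0 = Σ x[n]
= (-3) + (-2) + (2)

X[0] = -3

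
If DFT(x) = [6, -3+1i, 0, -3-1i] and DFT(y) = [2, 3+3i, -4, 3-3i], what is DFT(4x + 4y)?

By linearity: DFT(4x + 4y) = 4·DFT(x) + 4·DFT(y)
= 4·[6, -3+1i, 0, -3-1i] + 4·[2, 3+3i, -4, 3-3i]

Computing element-wise:
Z[0] = 4·(6) + 4·(2) = 32
Z[1] = 4·(-3+1i) + 4·(3+3i) = 16i
Z[2] = 4·(0) + 4·(-4) = -16
Z[3] = 4·(-3-1i) + 4·(3-3i) = -16i

DFT(4x + 4y) = 4·X + 4·Y = [32, 16i, -16, -16i]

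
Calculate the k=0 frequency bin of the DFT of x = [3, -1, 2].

X[0] = Σ(n=0 to 2) x[n] · ω_3^0 = Σ x[n]
= (3) + (-1) + (2)

X[0] = 4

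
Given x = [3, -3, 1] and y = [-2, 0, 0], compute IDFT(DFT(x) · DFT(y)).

(x ⊛ y)[n] = Σ(m=0 to 2) x[m] · y[(n-m) mod 3]

Computing each output sample:
(x ⊛ y)[0] = -6
(x ⊛ y)[1] = 6
(x ⊛ y)[2] = -2

x ⊛ y = [-6, 6, -2]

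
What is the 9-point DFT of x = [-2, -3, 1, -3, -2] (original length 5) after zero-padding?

Original 5-point DFT: [-9, -1.9271-1.4001i, 1.4271+4.3920i, 1.4271-4.3920i, -1.9271+1.4001i]
Zero-padded 9-point DFT provides frequency interpolation.

DFT_9([x, 0, ...]) = [-9, -0.7451+4.2257i, -3.4927-1.2712i, -3.0000+5.1962i, 2.7378+2.2973i, 2.7378-2.2973i, -3.0000-5.1962i, -3.4927+1.2712i, -0.7451-4.2257i]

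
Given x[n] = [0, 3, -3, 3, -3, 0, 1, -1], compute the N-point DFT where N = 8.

X[k] = Σ(n=0 to 7) x[n] · ω_8^(nk)
where ω_8 = e^(-2πi/8)

Computing each X[k]:
X[0] = 0
X[1] = 2.2929-0.9497i
X[2] = -1-1i
X[3] = 3.7071-8.9497i
X[4] = -10
X[5] = 3.7071+8.9497i
X[6] = -1+1i
X[7] = 2.2929+0.9497i

X = [0, 2.2929-0.9497i, -1-1i, 3.7071-8.9497i, -10, 3.7071+8.9497i, -1+1i, 2.2929+0.9497i]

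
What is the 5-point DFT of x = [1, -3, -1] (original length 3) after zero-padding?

Original 3-point DFT: [-3, 3.0000+1.7321i, 3.0000-1.7321i]
Zero-padded 5-point DFT provides frequency interpolation.

DFT_5([x, 0, ...]) = [-3, 0.8820+3.4410i, 3.1180+0.8123i, 3.1180-0.8123i, 0.8820-3.4410i]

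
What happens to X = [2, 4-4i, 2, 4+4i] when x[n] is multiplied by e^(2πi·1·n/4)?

Modulation property: DFT(ω_4^(-1n)·x[n]) = X[(k-1) mod 4], so circularly shift X by 1 positions.

X[k-1] = [4+4i, 2, 4-4i, 2]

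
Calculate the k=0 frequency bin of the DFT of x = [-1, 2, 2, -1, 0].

X[0] = Σ(n=0 to 4) x[n] · ω_5^0 = Σ x[n]
= (-1) + (2) + (2) + (-1) + (0)

X[0] = 2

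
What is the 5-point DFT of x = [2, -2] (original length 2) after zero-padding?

Original 2-point DFT: [0, 4]
Zero-padded 5-point DFT provides frequency interpolation.

DFT_5([x, 0, ...]) = [0, 1.3820+1.9021i, 3.6180+1.1756i, 3.6180-1.1756i, 1.3820-1.9021i]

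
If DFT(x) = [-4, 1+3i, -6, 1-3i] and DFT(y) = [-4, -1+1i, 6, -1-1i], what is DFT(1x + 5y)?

By linearity: DFT(1x + 5y) = 1·DFT(x) + 5·DFT(y)
= 1·[-4, 1+3i, -6, 1-3i] + 5·[-4, -1+1i, 6, -1-1i]

Computing element-wise:
Z[0] = 1·(-4) + 5·(-4) = -24
Z[1] = 1·(1+3i) + 5·(-1+1i) = -4+8i
Z[2] = 1·(-6) + 5·(6) = 24
Z[3] = 1·(1-3i) + 5·(-1-1i) = -4-8i

DFT(1x + 5y) = 1·X + 5·Y = [-24, -4+8i, 24, -4-8i]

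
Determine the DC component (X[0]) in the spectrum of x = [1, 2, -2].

X[0] = Σ(n=0 to 2) x[n] · ω_3^0 = Σ x[n]
= (1) + (2) + (-2)

X[0] = 1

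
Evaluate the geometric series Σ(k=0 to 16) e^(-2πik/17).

Sum of all nth roots of unity equals 0 for n > 1 (geometric series with r ≠ 1).

0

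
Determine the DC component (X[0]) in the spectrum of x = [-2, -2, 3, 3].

X[0] = Σ(n=0 to 3) x[n] · ω_4^0 = Σ x[n]
= (-2) + (-2) + (3) + (3)

X[0] = 2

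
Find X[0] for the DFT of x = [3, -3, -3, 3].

X[0] = Σ(n=0 to 3) x[n] · ω_4^0 = Σ x[n]
= (3) + (-3) + (-3) + (3)

X[0] = 0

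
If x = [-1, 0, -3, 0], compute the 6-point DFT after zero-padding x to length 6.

Original 4-point DFT: [-4, 2, -4, 2]
Zero-padded 6-point DFT provides frequency interpolation.

DFT_6([x, 0, ...]) = [-4, 0.5000+2.5981i, 0.5000-2.5981i, -4, 0.5000+2.5981i, 0.5000-2.5981i]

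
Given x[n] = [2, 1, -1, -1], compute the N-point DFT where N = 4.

X[k] = Σ(n=0 to 3) x[n] · ω_4^(nk)
where ω_4 = e^(-2πi/4)

Computing each X[k]:
X[0] = 1
X[1] = 3-2i
X[2] = 1
X[3] = 3+2i

X = [1, 3-2i, 1, 3+2i]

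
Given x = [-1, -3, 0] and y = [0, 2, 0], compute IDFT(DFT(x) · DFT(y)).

(x ⊛ y)[n] = Σ(m=0 to 2) x[m] · y[(n-m) mod 3]

Computing each output sample:
(x ⊛ y)[0] = 0
(x ⊛ y)[1] = -2
(x ⊛ y)[2] = -6

x ⊛ y = [0, -2, -6]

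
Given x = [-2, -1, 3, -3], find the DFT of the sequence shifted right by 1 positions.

Time shift by 1: X_shifted[k] = ω_4^(1k) · X[k]
Shifted x = [-3, -2, -1, 3]

DFT(x[n-1]) = [-3, -2+5i, -5, -2-5i]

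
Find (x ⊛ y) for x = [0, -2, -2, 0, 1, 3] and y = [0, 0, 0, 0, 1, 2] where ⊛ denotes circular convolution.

(x ⊛ y)[n] = Σ(m=0 to 5) x[m] · y[(n-m) mod 6]

Computing each output sample:
(x ⊛ y)[0] = -6
(x ⊛ y)[1] = -4
(x ⊛ y)[2] = 1
(x ⊛ y)[3] = 5
(x ⊛ y)[4] = 6
(x ⊛ y)[5] = -2

x ⊛ y = [-6, -4, 1, 5, 6, -2]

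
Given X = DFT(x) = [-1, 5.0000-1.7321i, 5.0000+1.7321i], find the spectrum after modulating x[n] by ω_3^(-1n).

Modulation property: DFT(ω_3^(-1n)·x[n]) = X[(k-1) mod 3], so circularly shift X by 1 positions.

X[k-1] = [5.0000+1.7321i, -1, 5.0000-1.7321i]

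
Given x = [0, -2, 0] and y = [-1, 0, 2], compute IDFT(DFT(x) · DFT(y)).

(x ⊛ y)[n] = Σ(m=0 to 2) x[m] · y[(n-m) mod 3]

Computing each output sample:
(x ⊛ y)[0] = -4
(x ⊛ y)[1] = 2
(x ⊛ y)[2] = 0

x ⊛ y = [-4, 2, 0]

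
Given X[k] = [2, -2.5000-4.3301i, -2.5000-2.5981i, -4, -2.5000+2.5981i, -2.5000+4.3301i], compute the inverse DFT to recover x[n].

x[n] = (1/6) Σ(k=0 to 5) X[k] · e^(2πikn/6)

Computing each x[n]:
x[0] = -2
x[1] = 3
x[2] = 1
x[3] = 1
x[4] = 0
x[5] = -1

x = [-2, 3, 1, 1, 0, -1]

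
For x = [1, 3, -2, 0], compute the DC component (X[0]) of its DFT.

X[0] = Σ(n=0 to 3) x[n] · ω_4^0 = Σ x[n]
= (1) + (3) + (-2) + (0)

X[0] = 2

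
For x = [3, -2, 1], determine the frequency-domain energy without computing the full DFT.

Parseval: Σ|x[n]|² = (1/N)Σ|X[k]|², so Σ|X[k]|² = N·Σ|x[n]|² = 3·14.0000

Σ|X[k]|² = N·Σ|x[n]|² = 3·14.0000 = 42.0000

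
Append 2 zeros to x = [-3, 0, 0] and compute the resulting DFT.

Original 3-point DFT: [-3, -3, -3]
Zero-padded 5-point DFT provides frequency interpolation.

DFT_5([x, 0, ...]) = [-3, -3, -3, -3, -3]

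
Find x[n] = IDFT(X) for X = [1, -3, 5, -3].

x[n] = (1/4) Σ(k=0 to 3) X[k] · e^(2πikn/4)

Computing each x[n]:
x[0] = 0
x[1] = -1
x[2] = 3
x[3] = -1

x = [0, -1, 3, -1]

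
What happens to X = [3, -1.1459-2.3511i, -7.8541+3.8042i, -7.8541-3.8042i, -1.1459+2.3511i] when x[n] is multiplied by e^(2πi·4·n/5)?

Modulation property: DFT(ω_5^(-4n)·x[n]) = X[(k-4) mod 5], so circularly shift X by 4 positions.

X[k-4] = [-1.1459-2.3511i, -7.8541+3.8042i, -7.8541-3.8042i, -1.1459+2.3511i, 3]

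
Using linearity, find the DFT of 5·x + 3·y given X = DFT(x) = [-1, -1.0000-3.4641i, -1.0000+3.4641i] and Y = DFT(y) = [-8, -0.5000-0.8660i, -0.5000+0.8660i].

By linearity: DFT(5x + 3y) = 5·DFT(x) + 3·DFT(y)
= 5·[-1, -1.0000-3.4641i, -1.0000+3.4641i] + 3·[-8, -0.5000-0.8660i, -0.5000+0.8660i]

Computing element-wise:
Z[0] = 5·(-1) + 3·(-8) = -29
Z[1] = 5·(-1.0000-3.4641i) + 3·(-0.5000-0.8660i) = -6.5000-19.9185i
Z[2] = 5·(-1.0000+3.4641i) + 3·(-0.5000+0.8660i) = -6.5000+19.9185i

DFT(5x + 3y) = 5·X + 3·Y = [-29, -6.5000-19.9185i, -6.5000+19.9185i]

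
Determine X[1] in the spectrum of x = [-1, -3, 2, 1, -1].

X[1] = Σ(n=0 to 4) x[n] · ω_5^(1n) where ω_5 = e^(-2πi/5)
= (-1)·ω_5^0 + (-3)·ω_5^1 + (2)·ω_5^2 + (1)·ω_5^3 + (-1)·ω_5^4

X[1] = -4.6631+1.3143i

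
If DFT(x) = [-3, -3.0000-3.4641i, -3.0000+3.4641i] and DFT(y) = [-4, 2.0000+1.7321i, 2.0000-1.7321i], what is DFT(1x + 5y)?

By linearity: DFT(1x + 5y) = 1·DFT(x) + 5·DFT(y)
= 1·[-3, -3.0000-3.4641i, -3.0000+3.4641i] + 5·[-4, 2.0000+1.7321i, 2.0000-1.7321i]

Computing element-wise:
Z[0] = 1·(-3) + 5·(-4) = -23
Z[1] = 1·(-3.0000-3.4641i) + 5·(2.0000+1.7321i) = 7.0000+5.1964i
Z[2] = 1·(-3.0000+3.4641i) + 5·(2.0000-1.7321i) = 7.0000-5.1964i

DFT(1x + 5y) = 1·X + 5·Y = [-23, 7.0000+5.1964i, 7.0000-5.1964i]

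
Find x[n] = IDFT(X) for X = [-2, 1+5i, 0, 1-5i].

x[n] = (1/4) Σ(k=0 to 3) X[k] · e^(2πikn/4)

Computing each x[n]:
x[0] = 0
x[1] = -3
x[2] = -1
x[3] = 2

x = [0, -3, -1, 2]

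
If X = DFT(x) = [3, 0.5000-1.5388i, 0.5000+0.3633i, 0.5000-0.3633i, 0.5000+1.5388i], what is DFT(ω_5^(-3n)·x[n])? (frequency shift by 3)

Modulation property: DFT(ω_5^(-3n)·x[n]) = X[(k-3) mod 5], so circularly shift X by 3 positions.

X[k-3] = [0.5000+0.3633i, 0.5000-0.3633i, 0.5000+1.5388i, 3, 0.5000-1.5388i]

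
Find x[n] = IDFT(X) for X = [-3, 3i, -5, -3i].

x[n] = (1/4) Σ(k=0 to 3) X[k] · e^(2πikn/4)

Computing each x[n]:
x[0] = -2
x[1] = -1
x[2] = -2
x[3] = 2

x = [-2, -1, -2, 2]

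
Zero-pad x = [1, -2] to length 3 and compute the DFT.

Original 2-point DFT: [-1, 3]
Zero-padded 3-point DFT provides frequency interpolation.

DFT_3([x, 0, ...]) = [-1, 2.0000+1.7321i, 2.0000-1.7321i]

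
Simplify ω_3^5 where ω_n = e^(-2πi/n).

Since ω_3^3 = 1, powers reduce modulo 3.
5 mod 3 = 2
So ω_3^5 = ω_3^2 = e^(-2πi·2/3)

ω_3^5 = ω_3^2 = -0.5000+0.8660i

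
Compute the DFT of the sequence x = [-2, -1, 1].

X[k] = Σ(n=0 to 2) x[n] · ω_3^(nk)
where ω_3 = e^(-2πi/3)

Computing each X[k]:
X[0] = -2
X[1] = -2.0000+1.7321i
X[2] = -2.0000-1.7321i

X = [-2, -2.0000+1.7321i, -2.0000-1.7321i]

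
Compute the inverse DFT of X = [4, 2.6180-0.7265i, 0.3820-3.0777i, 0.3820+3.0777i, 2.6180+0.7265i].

x[n] = (1/5) Σ(k=0 to 4) X[k] · e^(2πikn/5)

Computing each x[n]:
x[0] = 2
x[1] = 2
x[2] = -1
x[3] = 1
x[4] = 0

x = [2, 2, -1, 1, 0]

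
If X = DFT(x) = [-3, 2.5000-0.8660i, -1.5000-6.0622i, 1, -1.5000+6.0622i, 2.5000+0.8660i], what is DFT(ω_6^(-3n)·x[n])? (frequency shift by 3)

Modulation property: DFT(ω_6^(-3n)·x[n]) = X[(k-3) mod 6], so circularly shift X by 3 positions.

X[k-3] = [1, -1.5000+6.0622i, 2.5000+0.8660i, -3, 2.5000-0.8660i, -1.5000-6.0622i]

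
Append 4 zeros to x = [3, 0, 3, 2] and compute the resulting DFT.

Original 4-point DFT: [8, 2i, 4, -2i]
Zero-padded 8-point DFT provides frequency interpolation.

DFT_8([x, 0, ...]) = [8, 1.5858-4.4142i, 2i, 4.4142+1.5858i, 4, 4.4142-1.5858i, -2i, 1.5858+4.4142i]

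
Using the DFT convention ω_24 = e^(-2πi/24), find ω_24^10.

ω_24^10 = e^(-2πi·10/24)
= cos(-2π·10/24) + i·sin(-2π·10/24)
= cos(-20π/24) + i·sin(-20π/24)

ω_24^10 = cos(-20π/24) + i·sin(-20π/24) = -0.8660-0.5000i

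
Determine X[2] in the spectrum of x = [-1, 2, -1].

X[2] = Σ(n=0 to 2) x[n] · ω_3^(2n) where ω_3 = e^(-2πi/3)
= (-1)·ω_3^0 + (2)·ω_3^2 + (-1)·ω_3^4

X[2] = -1.5000+2.5981i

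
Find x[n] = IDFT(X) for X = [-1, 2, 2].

x[n] = (1/3) Σ(k=0 to 2) X[k] · e^(2πikn/3)

Computing each x[n]:
x[0] = 1
x[1] = -1
x[2] = -1

x = [1, -1, -1]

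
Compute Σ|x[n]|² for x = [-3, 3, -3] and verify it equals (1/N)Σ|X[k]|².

Time domain:
Σ|x[n]|² = |-3|² + |3|² + |-3|² = 27.0000

Frequency domain:
(1/3)Σ|X[k]|² = (1/3)(|-3|² + |-3.0000-5.1962i|² + |-3.0000+5.1962i|²) = (1/3)·81.0000 = 27.0000

Both sides agree, confirming Parseval's theorem.

Σ|x[n]|² = (1/N)Σ|X[k]|² = 27.0000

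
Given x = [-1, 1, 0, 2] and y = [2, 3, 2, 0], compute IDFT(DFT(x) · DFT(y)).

(x ⊛ y)[n] = Σ(m=0 to 3) x[m] · y[(n-m) mod 4]

Computing each output sample:
(x ⊛ y)[0] = 4
(x ⊛ y)[1] = 3
(x ⊛ y)[2] = 1
(x ⊛ y)[3] = 6

x ⊛ y = [4, 3, 1, 6]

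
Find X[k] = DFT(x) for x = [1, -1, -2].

X[k] = Σ(n=0 to 2) x[n] · ω_3^(nk)
where ω_3 = e^(-2πi/3)

Computing each X[k]:
X[0] = -2
X[1] = 2.5000-0.8660i
X[2] = 2.5000+0.8660i

X = [-2, 2.5000-0.8660i, 2.5000+0.8660i]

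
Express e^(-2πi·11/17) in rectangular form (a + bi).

ω_17^11 = e^(-2πi·11/17)
= cos(-2π·11/17) + i·sin(-2π·11/17)
= cos(-22π/17) + i·sin(-22π/17)

ω_17^11 = cos(-22π/17) + i·sin(-22π/17) = -0.6026+0.7980i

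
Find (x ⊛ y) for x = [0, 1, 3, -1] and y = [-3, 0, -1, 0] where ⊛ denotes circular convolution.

(x ⊛ y)[n] = Σ(m=0 to 3) x[m] · y[(n-m) mod 4]

Computing each output sample:
(x ⊛ y)[0] = -3
(x ⊛ y)[1] = -2
(x ⊛ y)[2] = -9
(x ⊛ y)[3] = 2

x ⊛ y = [-3, -2, -9, 2]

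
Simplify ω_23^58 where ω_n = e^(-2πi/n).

Since ω_23^23 = 1, powers reduce modulo 23.
58 mod 23 = 12
So ω_23^58 = ω_23^12 = e^(-2πi·12/23)

ω_23^58 = ω_23^12 = -0.9907+0.1362i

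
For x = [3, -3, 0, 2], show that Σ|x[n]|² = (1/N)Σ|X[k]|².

Time domain:
Σ|x[n]|² = |3|² + |-3|² + |0|² + |2|² = 22.0000

Frequency domain:
(1/4)Σ|X[k]|² = (1/4)(|2|² + |3+5i|² + |4|² + |3-5i|²) = (1/4)·88.0000 = 22.0000

Both sides agree, confirming Parseval's theorem.

Σ|x[n]|² = (1/N)Σ|X[k]|² = 22.0000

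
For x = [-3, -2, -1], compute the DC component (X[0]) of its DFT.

X[0] = Σ(n=0 to 2) x[n] · ω_3^0 = Σ x[n]
= (-3) + (-2) + (-1)

X[0] = -6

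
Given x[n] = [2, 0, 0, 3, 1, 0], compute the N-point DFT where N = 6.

X[k] = Σ(n=0 to 5) x[n] · ω_6^(nk)
where ω_6 = e^(-2πi/6)

Computing each X[k]:
X[0] = 6
X[1] = -1.5000+0.8660i
X[2] = 4.5000-0.8660i
X[3] = 0
X[4] = 4.5000+0.8660i
X[5] = -1.5000-0.8660i

X = [6, -1.5000+0.8660i, 4.5000-0.8660i, 0, 4.5000+0.8660i, -1.5000-0.8660i]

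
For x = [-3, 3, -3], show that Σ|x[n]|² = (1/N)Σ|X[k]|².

Time domain:
Σ|x[n]|² = |-3|² + |3|² + |-3|² = 27.0000

Frequency domain:
(1/3)Σ|X[k]|² = (1/3)(|-3|² + |-3.0000-5.1962i|² + |-3.0000+5.1962i|²) = (1/3)·81.0000 = 27.0000

Both sides agree, confirming Parseval's theorem.

Σ|x[n]|² = (1/N)Σ|X[k]|² = 27.0000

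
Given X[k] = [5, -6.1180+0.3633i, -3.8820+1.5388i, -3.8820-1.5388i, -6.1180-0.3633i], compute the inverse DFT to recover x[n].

x[n] = (1/5) Σ(k=0 to 4) X[k] · e^(2πikn/5)

Computing each x[n]:
x[0] = -3
x[1] = 1
x[2] = 3
x[3] = 2
x[4] = 2

x = [-3, 1, 3, 2, 2]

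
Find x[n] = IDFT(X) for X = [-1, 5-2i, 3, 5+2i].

x[n] = (1/4) Σ(k=0 to 3) X[k] · e^(2πikn/4)

Computing each x[n]:
x[0] = 3
x[1] = 0
x[2] = -2
x[3] = -2

x = [3, 0, -2, -2]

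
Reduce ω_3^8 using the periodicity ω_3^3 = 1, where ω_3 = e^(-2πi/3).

Since ω_3^3 = 1, powers reduce modulo 3.
8 mod 3 = 2
So ω_3^8 = ω_3^2 = e^(-2πi·2/3)

ω_3^8 = ω_3^2 = -0.5000+0.8660i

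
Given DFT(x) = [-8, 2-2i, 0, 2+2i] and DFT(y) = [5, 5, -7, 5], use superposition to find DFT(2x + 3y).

By linearity: DFT(2x + 3y) = 2·DFT(x) + 3·DFT(y)
= 2·[-8, 2-2i, 0, 2+2i] + 3·[5, 5, -7, 5]

Computing element-wise:
Z[0] = 2·(-8) + 3·(5) = -1
Z[1] = 2·(2-2i) + 3·(5) = 19-4i
Z[2] = 2·(0) + 3·(-7) = -21
Z[3] = 2·(2+2i) + 3·(5) = 19+4i

DFT(2x + 3y) = 2·X + 3·Y = [-1, 19-4i, -21, 19+4i]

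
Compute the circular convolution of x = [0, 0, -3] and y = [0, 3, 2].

(x ⊛ y)[n] = Σ(m=0 to 2) x[m] · y[(n-m) mod 3]

Computing each output sample:
(x ⊛ y)[0] = -9
(x ⊛ y)[1] = -6
(x ⊛ y)[2] = 0

x ⊛ y = [-9, -6, 0]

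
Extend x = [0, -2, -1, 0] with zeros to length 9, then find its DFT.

Original 4-point DFT: [-3, 1+2i, 1, 1-2i]
Zero-padded 9-point DFT provides frequency interpolation.

DFT_9([x, 0, ...]) = [-3, -1.7057+2.2704i, 0.5924+2.3116i, 1.5000+0.8660i, 1.1133+0.0413i, 1.1133-0.0413i, 1.5000-0.8660i, 0.5924-2.3116i, -1.7057-2.2704i]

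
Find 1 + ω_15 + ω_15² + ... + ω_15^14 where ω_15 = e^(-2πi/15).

Sum of all nth roots of unity equals 0 for n > 1 (geometric series with r ≠ 1).

0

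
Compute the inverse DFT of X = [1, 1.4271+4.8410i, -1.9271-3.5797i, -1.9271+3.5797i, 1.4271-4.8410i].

x[n] = (1/5) Σ(k=0 to 4) X[k] · e^(2πikn/5)

Computing each x[n]:
x[0] = 0
x[1] = 0
x[2] = -3
x[3] = 2
x[4] = 2

x = [0, 0, -3, 2, 2]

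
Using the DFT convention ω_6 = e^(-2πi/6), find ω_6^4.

ω_6^4 = e^(-2πi·4/6)
= cos(-2π·4/6) + i·sin(-2π·4/6)
= cos(-8π/6) + i·sin(-8π/6)

ω_6^4 = cos(-8π/6) + i·sin(-8π/6) = -0.5000+0.8660i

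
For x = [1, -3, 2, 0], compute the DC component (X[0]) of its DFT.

X[0] = Σ(n=0 to 3) x[n] · ω_4^0 = Σ x[n]
= (1) + (-3) + (2) + (0)

X[0] = 0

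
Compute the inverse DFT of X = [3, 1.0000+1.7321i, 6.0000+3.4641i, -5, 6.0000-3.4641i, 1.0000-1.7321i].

x[n] = (1/6) Σ(k=0 to 5) X[k] · e^(2πikn/6)

Computing each x[n]:
x[0] = 2
x[1] = -1
x[2] = -1
x[3] = 3
x[4] = -2
x[5] = 2

x = [2, -1, -1, 3, -2, 2]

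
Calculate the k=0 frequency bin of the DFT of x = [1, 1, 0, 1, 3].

X[0] = Σ(n=0 to 4) x[n] · ω_5^0 = Σ x[n]
= (1) + (1) + (0) + (1) + (3)

X[0] = 6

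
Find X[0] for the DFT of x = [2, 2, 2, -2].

X[0] = Σ(n=0 to 3) x[n] · ω_4^0 = Σ x[n]
= (2) + (2) + (2) + (-2)

X[0] = 4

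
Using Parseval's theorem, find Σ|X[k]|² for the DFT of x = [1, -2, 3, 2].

Parseval: Σ|x[n]|² = (1/N)Σ|X[k]|², so Σ|X[k]|² = N·Σ|x[n]|² = 4·18.0000

Σ|X[k]|² = N·Σ|x[n]|² = 4·18.0000 = 72.0000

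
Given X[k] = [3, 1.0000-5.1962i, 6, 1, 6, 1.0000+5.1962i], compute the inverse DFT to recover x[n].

x[n] = (1/6) Σ(k=0 to 5) X[k] · e^(2πikn/6)

Computing each x[n]:
x[0] = 3
x[1] = 1
x[2] = 1
x[3] = 2
x[4] = -2
x[5] = -2

x = [3, 1, 1, 2, -2, -2]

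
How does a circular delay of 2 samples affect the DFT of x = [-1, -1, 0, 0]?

Time shift by 2: X_shifted[k] = ω_4^(2k) · X[k]
Shifted x = [0, 0, -1, -1]

DFT(x[n-2]) = [-2, 1-1i, 0, 1+1i]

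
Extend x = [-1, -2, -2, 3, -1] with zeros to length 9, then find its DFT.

Original 5-point DFT: [-3, -2.7361+3.8900i, 1.7361-4.1675i, 1.7361+4.1675i, -2.7361-3.8900i]
Zero-padded 9-point DFT provides frequency interpolation.

DFT_9([x, 0, ...]) = [-3, -3.4397+0.9991i, -1.7340+4.6089i, 4.5000+0.8660i, -2.3264-4.1844i, -2.3264+4.1844i, 4.5000-0.8660i, -1.7340-4.6089i, -3.4397-0.9991i]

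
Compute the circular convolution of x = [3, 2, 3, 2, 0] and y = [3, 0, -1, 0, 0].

(x ⊛ y)[n] = Σ(m=0 to 4) x[m] · y[(n-m) mod 5]

Computing each output sample:
(x ⊛ y)[0] = 7
(x ⊛ y)[1] = 6
(x ⊛ y)[2] = 6
(x ⊛ y)[3] = 4
(x ⊛ y)[4] = -3

x ⊛ y = [7, 6, 6, 4, -3]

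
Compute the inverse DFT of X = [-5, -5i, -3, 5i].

x[n] = (1/4) Σ(k=0 to 3) X[k] · e^(2πikn/4)

Computing each x[n]:
x[0] = -2
x[1] = 2
x[2] = -2
x[3] = -3

x = [-2, 2, -2, -3]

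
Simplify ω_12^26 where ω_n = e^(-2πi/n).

Since ω_12^12 = 1, powers reduce modulo 12.
26 mod 12 = 2
So ω_12^26 = ω_12^2 = e^(-2πi·2/12)

ω_12^26 = ω_12^2 = 0.5000-0.8660i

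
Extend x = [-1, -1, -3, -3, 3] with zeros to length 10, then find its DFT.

Original 5-point DFT: [-5, 4.4721+3.8042i, -4.4721+2.3511i, -4.4721-2.3511i, 4.4721-3.8042i]
Zero-padded 10-point DFT provides frequency interpolation.

DFT_10([x, 0, ...]) = [-5, -4.2361+4.5308i, 4.4721+3.8042i, 0.2361-5.4288i, -4.4721+2.3511i, 3, -4.4721-2.3511i, 0.2361+5.4288i, 4.4721-3.8042i, -4.2361-4.5308i]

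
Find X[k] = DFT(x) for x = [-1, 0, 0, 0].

X[k] = Σ(n=0 to 3) x[n] · ω_4^(nk)
where ω_4 = e^(-2πi/4)

Computing each X[k]:
X[0] = -1
X[1] = -1
X[2] = -1
X[3] = -1

X = [-1, -1, -1, -1]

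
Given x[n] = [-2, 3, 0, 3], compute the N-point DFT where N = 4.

X[k] = Σ(n=0 to 3) x[n] · ω_4^(nk)
where ω_4 = e^(-2πi/4)

Computing each X[k]:
X[0] = 4
X[1] = -2
X[2] = -8
X[3] = -2

X = [4, -2, -8, -2]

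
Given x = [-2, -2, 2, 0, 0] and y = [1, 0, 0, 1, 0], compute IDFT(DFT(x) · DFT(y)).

(x ⊛ y)[n] = Σ(m=0 to 4) x[m] · y[(n-m) mod 5]

Computing each output sample:
(x ⊛ y)[0] = 0
(x ⊛ y)[1] = -2
(x ⊛ y)[2] = 2
(x ⊛ y)[3] = -2
(x ⊛ y)[4] = -2

x ⊛ y = [0, -2, 2, -2, -2]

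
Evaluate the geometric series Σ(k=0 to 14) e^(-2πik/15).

Sum of all nth roots of unity equals 0 for n > 1 (geometric series with r ≠ 1).

0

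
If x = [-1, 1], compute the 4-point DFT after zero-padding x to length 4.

Original 2-point DFT: [0, -2]
Zero-padded 4-point DFT provides frequency interpolation.

DFT_4([x, 0, ...]) = [0, -1-1i, -2, -1+1i]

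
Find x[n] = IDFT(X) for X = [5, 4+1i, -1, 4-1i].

x[n] = (1/4) Σ(k=0 to 3) X[k] · e^(2πikn/4)

Computing each x[n]:
x[0] = 3
x[1] = 1
x[2] = -1
x[3] = 2

x = [3, 1, -1, 2]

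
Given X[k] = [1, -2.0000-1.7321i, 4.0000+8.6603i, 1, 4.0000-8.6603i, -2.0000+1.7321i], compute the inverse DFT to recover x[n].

x[n] = (1/6) Σ(k=0 to 5) X[k] · e^(2πikn/6)

Computing each x[n]:
x[0] = 1
x[1] = -3
x[2] = 3
x[3] = 2
x[4] = -3
x[5] = 1

x = [1, -3, 3, 2, -3, 1]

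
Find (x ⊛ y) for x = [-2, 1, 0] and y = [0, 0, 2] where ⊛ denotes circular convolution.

(x ⊛ y)[n] = Σ(m=0 to 2) x[m] · y[(n-m) mod 3]

Computing each output sample:
(x ⊛ y)[0] = 2
(x ⊛ y)[1] = 0
(x ⊛ y)[2] = -4

x ⊛ y = [2, 0, -4]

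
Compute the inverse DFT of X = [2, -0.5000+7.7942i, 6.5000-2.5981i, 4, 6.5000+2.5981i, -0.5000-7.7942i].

x[n] = (1/6) Σ(k=0 to 5) X[k] · e^(2πikn/6)

Computing each x[n]:
x[0] = 3
x[1] = -3
x[2] = -3
x[3] = 2
x[4] = 3
x[5] = 0

x = [3, -3, -3, 2, 3, 0]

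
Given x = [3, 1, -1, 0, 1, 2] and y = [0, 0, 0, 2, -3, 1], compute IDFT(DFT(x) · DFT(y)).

(x ⊛ y)[n] = Σ(m=0 to 5) x[m] · y[(n-m) mod 6]

Computing each output sample:
(x ⊛ y)[0] = 4
(x ⊛ y)[1] = 1
(x ⊛ y)[2] = 1
(x ⊛ y)[3] = 1
(x ⊛ y)[4] = -5
(x ⊛ y)[5] = -2

x ⊛ y = [4, 1, 1, 1, -5, -2]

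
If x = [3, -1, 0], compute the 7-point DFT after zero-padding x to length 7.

Original 3-point DFT: [2, 3.5000+0.8660i, 3.5000-0.8660i]
Zero-padded 7-point DFT provides frequency interpolation.

DFT_7([x, 0, ...]) = [2, 2.3765+0.7818i, 3.2225+0.9749i, 3.9010+0.4339i, 3.9010-0.4339i, 3.2225-0.9749i, 2.3765-0.7818i]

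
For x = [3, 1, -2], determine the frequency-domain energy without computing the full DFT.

Parseval: Σ|x[n]|² = (1/N)Σ|X[k]|², so Σ|X[k]|² = N·Σ|x[n]|² = 3·14.0000

Σ|X[k]|² = N·Σ|x[n]|² = 3·14.0000 = 42.0000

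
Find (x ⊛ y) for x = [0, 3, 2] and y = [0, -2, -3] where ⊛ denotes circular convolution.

(x ⊛ y)[n] = Σ(m=0 to 2) x[m] · y[(n-m) mod 3]

Computing each output sample:
(x ⊛ y)[0] = -13
(x ⊛ y)[1] = -6
(x ⊛ y)[2] = -6

x ⊛ y = [-13, -6, -6]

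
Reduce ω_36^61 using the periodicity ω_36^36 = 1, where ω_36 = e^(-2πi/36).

Since ω_36^36 = 1, powers reduce modulo 36.
61 mod 36 = 25
So ω_36^61 = ω_36^25 = e^(-2πi·25/36)

ω_36^61 = ω_36^25 = -0.3420+0.9397i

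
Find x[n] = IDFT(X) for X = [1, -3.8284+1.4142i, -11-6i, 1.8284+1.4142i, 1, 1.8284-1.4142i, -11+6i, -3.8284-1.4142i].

x[n] = (1/8) Σ(k=0 to 7) X[k] · e^(2πikn/8)

Computing each x[n]:
x[0] = -3
x[1] = 0
x[2] = 3
x[3] = -1
x[4] = -2
x[5] = 3
x[6] = 3
x[7] = -2

x = [-3, 0, 3, -1, -2, 3, 3, -2]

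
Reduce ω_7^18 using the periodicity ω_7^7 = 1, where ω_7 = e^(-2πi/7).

Since ω_7^7 = 1, powers reduce modulo 7.
18 mod 7 = 4
So ω_7^18 = ω_7^4 = e^(-2πi·4/7)

ω_7^18 = ω_7^4 = -0.9010+0.4339i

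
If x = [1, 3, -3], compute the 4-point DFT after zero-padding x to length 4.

Original 3-point DFT: [1, 1.0000-5.1962i, 1.0000+5.1962i]
Zero-padded 4-point DFT provides frequency interpolation.

DFT_4([x, 0, ...]) = [1, 4-3i, -5, 4+3i]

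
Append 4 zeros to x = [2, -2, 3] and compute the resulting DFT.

Original 3-point DFT: [3, 1.5000+4.3301i, 1.5000-4.3301i]
Zero-padded 7-point DFT provides frequency interpolation.

DFT_7([x, 0, ...]) = [3, 0.0855-1.3611i, -0.2579+3.2515i, 5.6724+3.2133i, 5.6724-3.2133i, -0.2579-3.2515i, 0.0855+1.3611i]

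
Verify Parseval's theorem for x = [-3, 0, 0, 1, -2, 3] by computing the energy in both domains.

Time domain:
Σ|x[n]|² = |-3|² + |0|² + |0|² + |1|² + |-2|² + |3|² = 23.0000

Frequency domain:
(1/6)Σ|X[k]|² = (1/6)(|-1|² + |-1.5000+0.8660i|² + |-2.5000+4.3301i|² + |-9|² + |-2.5000-4.3301i|² + |-1.5000-0.8660i|²) = (1/6)·138.0000 = 23.0000

Both sides agree, confirming Parseval's theorem.

Σ|x[n]|² = (1/N)Σ|X[k]|² = 23.0000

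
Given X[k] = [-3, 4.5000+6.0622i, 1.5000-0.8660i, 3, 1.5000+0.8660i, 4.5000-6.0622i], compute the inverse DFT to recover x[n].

x[n] = (1/6) Σ(k=0 to 5) X[k] · e^(2πikn/6)

Computing each x[n]:
x[0] = 2
x[1] = -2
x[2] = -3
x[3] = -2
x[4] = 1
x[5] = 1

x = [2, -2, -3, -2, 1, 1]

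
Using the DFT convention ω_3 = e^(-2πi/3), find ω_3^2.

ω_3^2 = e^(-2πi·2/3)
= cos(-2π·2/3) + i·sin(-2π·2/3)
= cos(-4π/3) + i·sin(-4π/3)

ω_3^2 = cos(-4π/3) + i·sin(-4π/3) = -0.5000+0.8660i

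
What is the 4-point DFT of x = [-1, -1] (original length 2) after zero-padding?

Original 2-point DFT: [-2, 0]
Zero-padded 4-point DFT provides frequency interpolation.

DFT_4([x, 0, ...]) = [-2, -1+1i, 0, -1-1i]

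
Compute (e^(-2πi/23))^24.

Since ω_23^23 = 1, powers reduce modulo 23.
24 mod 23 = 1
So ω_23^24 = ω_23^1 = e^(-2πi·1/23)

ω_23^24 = ω_23^1 = 0.9629-0.2698i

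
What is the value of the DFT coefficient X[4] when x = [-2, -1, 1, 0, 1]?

X[4] = Σ(n=0 to 4) x[n] · ω_5^(4n) where ω_5 = e^(-2πi/5)
= (-2)·ω_5^0 + (-1)·ω_5^4 + (1)·ω_5^8 + (0)·ω_5^12 + (1)·ω_5^16

X[4] = -2.8090-1.3143i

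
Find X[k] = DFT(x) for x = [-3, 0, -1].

X[k] = Σ(n=0 to 2) x[n] · ω_3^(nk)
where ω_3 = e^(-2πi/3)

Computing each X[k]:
X[0] = -4
X[1] = -2.5000-0.8660i
X[2] = -2.5000+0.8660i

X = [-4, -2.5000-0.8660i, -2.5000+0.8660i]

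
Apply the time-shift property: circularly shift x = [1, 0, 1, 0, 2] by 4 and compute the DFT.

Time shift by 4: X_shifted[k] = ω_5^(4k) · X[k]
Shifted x = [0, 1, 0, 2, 1]

DFT(x[n-4]) = [4, -1.0000+1.1756i, -1.0000-1.9021i, -1.0000+1.9021i, -1.0000-1.1756i]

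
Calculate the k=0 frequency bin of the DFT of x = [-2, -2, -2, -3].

X[0] = Σ(n=0 to 3) x[n] · ω_4^0 = Σ x[n]
= (-2) + (-2) + (-2) + (-3)

X[0] = -9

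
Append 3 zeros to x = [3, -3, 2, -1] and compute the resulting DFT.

Original 4-point DFT: [1, 1+2i, 9, 1-2i]
Zero-padded 7-point DFT provides frequency interpolation.

DFT_7([x, 0, ...]) = [1, 1.5855+0.8295i, 1.2421+3.0107i, 7.1724+3.8402i, 7.1724-3.8402i, 1.2421-3.0107i, 1.5855-0.8295i]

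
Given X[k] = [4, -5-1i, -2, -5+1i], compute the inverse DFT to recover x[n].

x[n] = (1/4) Σ(k=0 to 3) X[k] · e^(2πikn/4)

Computing each x[n]:
x[0] = -2
x[1] = 2
x[2] = 3
x[3] = 1

x = [-2, 2, 3, 1]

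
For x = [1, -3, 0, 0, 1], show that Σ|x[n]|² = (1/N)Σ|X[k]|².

Time domain:
Σ|x[n]|² = |1|² + |-3|² + |0|² + |0|² + |1|² = 11.0000

Frequency domain:
(1/5)Σ|X[k]|² = (1/5)(|-1|² + |0.3820+3.8042i|² + |2.6180+2.3511i|² + |2.6180-2.3511i|² + |0.3820-3.8042i|²) = (1/5)·55.0000 = 11.0000

Both sides agree, confirming Parseval's theorem.

Σ|x[n]|² = (1/N)Σ|X[k]|² = 11.0000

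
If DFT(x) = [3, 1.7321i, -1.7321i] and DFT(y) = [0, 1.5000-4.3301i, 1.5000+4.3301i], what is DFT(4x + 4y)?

By linearity: DFT(4x + 4y) = 4·DFT(x) + 4·DFT(y)
= 4·[3, 1.7321i, -1.7321i] + 4·[0, 1.5000-4.3301i, 1.5000+4.3301i]

Computing element-wise:
Z[0] = 4·(3) + 4·(0) = 12
Z[1] = 4·(1.7321i) + 4·(1.5000-4.3301i) = 6.0000-10.3920i
Z[2] = 4·(-1.7321i) + 4·(1.5000+4.3301i) = 6.0000+10.3920i

DFT(4x + 4y) = 4·X + 4·Y = [12, 6.0000-10.3920i, 6.0000+10.3920i]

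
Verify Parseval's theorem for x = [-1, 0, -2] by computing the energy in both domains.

Time domain:
Σ|x[n]|² = |-1|² + |0|² + |-2|² = 5.0000

Frequency domain:
(1/3)Σ|X[k]|² = (1/3)(|-3|² + |-1.7321i|² + |1.7321i|²) = (1/3)·15.0000 = 5.0000

Both sides agree, confirming Parseval's theorem.

Σ|x[n]|² = (1/N)Σ|X[k]|² = 5.0000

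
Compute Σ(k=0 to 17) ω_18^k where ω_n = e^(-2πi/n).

Sum of all nth roots of unity equals 0 for n > 1 (geometric series with r ≠ 1).

0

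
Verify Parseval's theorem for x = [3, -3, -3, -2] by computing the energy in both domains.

Time domain:
Σ|x[n]|² = |3|² + |-3|² + |-3|² + |-2|² = 31.0000

Frequency domain:
(1/4)Σ|X[k]|² = (1/4)(|-5|² + |6+1i|² + |5|² + |6-1i|²) = (1/4)·124.0000 = 31.0000

Both sides agree, confirming Parseval's theorem.

Σ|x[n]|² = (1/N)Σ|X[k]|² = 31.0000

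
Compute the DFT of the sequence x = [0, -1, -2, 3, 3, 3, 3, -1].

X[k] = Σ(n=0 to 7) x[n] · ω_8^(nk)
where ω_8 = e^(-2πi/8)

Computing each X[k]:
X[0] = 8
X[1] = -8.6569+5.0000i
X[2] = 2
X[3] = 2.6569-5.0000i
X[4] = 0
X[5] = 2.6569+5.0000i
X[6] = 2
X[7] = -8.6569-5.0000i

X = [8, -8.6569+5.0000i, 2, 2.6569-5.0000i, 0, 2.6569+5.0000i, 2, -8.6569-5.0000i]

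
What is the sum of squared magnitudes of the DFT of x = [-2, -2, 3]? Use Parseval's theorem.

Parseval: Σ|x[n]|² = (1/N)Σ|X[k]|², so Σ|X[k]|² = N·Σ|x[n]|² = 3·17.0000

Σ|X[k]|² = N·Σ|x[n]|² = 3·17.0000 = 51.0000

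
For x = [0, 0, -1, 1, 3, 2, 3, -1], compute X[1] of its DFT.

X[1] = Σ(n=0 to 7) x[n] · ω_8^(1n) where ω_8 = e^(-2πi/8)
= (0)·ω_8^0 + (0)·ω_8^1 + (-1)·ω_8^2 + (1)·ω_8^3 + (3)·ω_8^4 + (2)·ω_8^5 + (3)·ω_8^6 + (-1)·ω_8^7

X[1] = -5.8284+4.0000i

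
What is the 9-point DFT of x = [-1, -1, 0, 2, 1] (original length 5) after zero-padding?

Original 5-point DFT: [1, -2.6180+3.0777i, -0.3820-0.7265i, -0.3820+0.7265i, -2.6180-3.0777i]
Zero-padded 9-point DFT provides frequency interpolation.

DFT_9([x, 0, ...]) = [1, -3.7057-1.4313i, -1.4076+3.3596i, 1, -0.8867-0.4052i, -0.8867+0.4052i, 1, -1.4076-3.3596i, -3.7057+1.4313i]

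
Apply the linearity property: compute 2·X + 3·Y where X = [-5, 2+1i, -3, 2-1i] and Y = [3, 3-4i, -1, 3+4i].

By linearity: DFT(2x + 3y) = 2·DFT(x) + 3·DFT(y)
= 2·[-5, 2+1i, -3, 2-1i] + 3·[3, 3-4i, -1, 3+4i]

Computing element-wise:
Z[0] = 2·(-5) + 3·(3) = -1
Z[1] = 2·(2+1i) + 3·(3-4i) = 13-10i
Z[2] = 2·(-3) + 3·(-1) = -9
Z[3] = 2·(2-1i) + 3·(3+4i) = 13+10i

DFT(2x + 3y) = 2·X + 3·Y = [-1, 13-10i, -9, 13+10i]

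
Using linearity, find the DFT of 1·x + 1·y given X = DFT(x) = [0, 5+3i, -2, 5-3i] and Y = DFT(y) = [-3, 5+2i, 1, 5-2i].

By linearity: DFT(1x + 1y) = 1·DFT(x) + 1·DFT(y)
= 1·[0, 5+3i, -2, 5-3i] + 1·[-3, 5+2i, 1, 5-2i]

Computing element-wise:
Z[0] = 1·(0) + 1·(-3) = -3
Z[1] = 1·(5+3i) + 1·(5+2i) = 10+5i
Z[2] = 1·(-2) + 1·(1) = -1
Z[3] = 1·(5-3i) + 1·(5-2i) = 10-5i

DFT(1x + 1y) = 1·X + 1·Y = [-3, 10+5i, -1, 10-5i]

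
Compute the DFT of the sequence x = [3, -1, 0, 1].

X[k] = Σ(n=0 to 3) x[n] · ω_4^(nk)
where ω_4 = e^(-2πi/4)

Computing each X[k]:
X[0] = 3
X[1] = 3+2i
X[2] = 3
X[3] = 3-2i

X = [3, 3+2i, 3, 3-2i]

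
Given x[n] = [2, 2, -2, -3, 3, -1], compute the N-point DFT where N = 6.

X[k] = Σ(n=0 to 5) x[n] · ω_6^(nk)
where ω_6 = e^(-2πi/6)

Computing each X[k]:
X[0] = 1
X[1] = 5.0000+1.7321i
X[2] = -2.0000-6.9282i
X[3] = 5
X[4] = -2.0000+6.9282i
X[5] = 5.0000-1.7321i

X = [1, 5.0000+1.7321i, -2.0000-6.9282i, 5, -2.0000+6.9282i, 5.0000-1.7321i]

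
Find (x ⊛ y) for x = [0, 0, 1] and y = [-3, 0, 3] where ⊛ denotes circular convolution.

(x ⊛ y)[n] = Σ(m=0 to 2) x[m] · y[(n-m) mod 3]

Computing each output sample:
(x ⊛ y)[0] = 0
(x ⊛ y)[1] = 3
(x ⊛ y)[2] = -3

x ⊛ y = [0, 3, -3]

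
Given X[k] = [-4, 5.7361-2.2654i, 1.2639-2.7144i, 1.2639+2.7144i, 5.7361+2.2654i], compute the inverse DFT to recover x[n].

x[n] = (1/5) Σ(k=0 to 4) X[k] · e^(2πikn/5)

Computing each x[n]:
x[0] = 2
x[1] = 1
x[2] = -3
x[3] = -2
x[4] = -2

x = [2, 1, -3, -2, -2]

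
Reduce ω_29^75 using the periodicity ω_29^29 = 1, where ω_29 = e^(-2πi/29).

Since ω_29^29 = 1, powers reduce modulo 29.
75 mod 29 = 17
So ω_29^75 = ω_29^17 = e^(-2πi·17/29)

ω_29^75 = ω_29^17 = -0.8569+0.5156i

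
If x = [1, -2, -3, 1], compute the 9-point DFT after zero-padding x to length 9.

Original 4-point DFT: [-3, 4+3i, -1, 4-3i]
Zero-padded 9-point DFT provides frequency interpolation.

DFT_9([x, 0, ...]) = [-3, -1.5530+3.3740i, 2.9718+3.8617i, 4.5000-0.8660i, 0.0813-2.1103i, 0.0813+2.1103i, 4.5000+0.8660i, 2.9718-3.8617i, -1.5530-3.3740i]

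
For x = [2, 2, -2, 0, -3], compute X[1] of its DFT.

X[1] = Σ(n=0 to 4) x[n] · ω_5^(1n) where ω_5 = e^(-2πi/5)
= (2)·ω_5^0 + (2)·ω_5^1 + (-2)·ω_5^2 + (0)·ω_5^3 + (-3)·ω_5^4

X[1] = 3.3090-3.5797i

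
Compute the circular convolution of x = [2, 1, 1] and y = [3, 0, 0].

(x ⊛ y)[n] = Σ(m=0 to 2) x[m] · y[(n-m) mod 3]

Computing each output sample:
(x ⊛ y)[0] = 6
(x ⊛ y)[1] = 3
(x ⊛ y)[2] = 3

x ⊛ y = [6, 3, 3]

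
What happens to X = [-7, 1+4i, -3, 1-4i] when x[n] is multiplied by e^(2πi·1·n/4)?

Modulation property: DFT(ω_4^(-1n)·x[n]) = X[(k-1) mod 4], so circularly shift X by 1 positions.

X[k-1] = [1-4i, -7, 1+4i, -3]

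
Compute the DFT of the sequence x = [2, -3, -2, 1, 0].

X[k] = Σ(n=0 to 4) x[n] · ω_5^(nk)
where ω_5 = e^(-2πi/5)

Computing each X[k]:
X[0] = -2
X[1] = 1.8820+4.6165i
X[2] = 4.1180-1.0898i
X[3] = 4.1180+1.0898i
X[4] = 1.8820-4.6165i

X = [-2, 1.8820+4.6165i, 4.1180-1.0898i, 4.1180+1.0898i, 1.8820-4.6165i]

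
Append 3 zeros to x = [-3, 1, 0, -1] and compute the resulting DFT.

Original 4-point DFT: [-3, -3-2i, -3, -3+2i]
Zero-padded 7-point DFT provides frequency interpolation.

DFT_7([x, 0, ...]) = [-3, -1.4755-0.3479i, -3.8460-1.7568i, -3.6784+0.5410i, -3.6784-0.5410i, -3.8460+1.7568i, -1.4755+0.3479i]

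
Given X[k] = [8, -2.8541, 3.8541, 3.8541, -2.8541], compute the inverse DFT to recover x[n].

x[n] = (1/5) Σ(k=0 to 4) X[k] · e^(2πikn/5)

Computing each x[n]:
x[0] = 2
x[1] = 0
x[2] = 3
x[3] = 3
x[4] = 0

x = [2, 0, 3, 3, 0]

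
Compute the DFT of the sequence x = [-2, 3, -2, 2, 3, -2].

X[k] = Σ(n=0 to 5) x[n] · ω_6^(nk)
where ω_6 = e^(-2πi/6)

Computing each X[k]:
X[0] = 2
X[1] = -4
X[2] = -1.0000-8.6603i
X[3] = -4
X[4] = -1.0000+8.6603i
X[5] = -4

X = [2, -4, -1.0000-8.6603i, -4, -1.0000+8.6603i, -4]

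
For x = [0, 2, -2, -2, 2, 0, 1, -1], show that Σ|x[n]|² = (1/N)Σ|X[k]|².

Time domain:
Σ|x[n]|² = |0|² + |2|² + |-2|² + |-2|² + |2|² + |0|² + |1|² + |-1|² = 18.0000

Frequency domain:
(1/8)Σ|X[k]|² = (1/8)(|0|² + |0.1213+2.2929i|² + |3-5i|² + |-4.1213-3.7071i|² + |2|² + |-4.1213+3.7071i|² + |3+5i|² + |0.1213-2.2929i|²) = (1/8)·144.0000 = 18.0000

Both sides agree, confirming Parseval's theorem.

Σ|x[n]|² = (1/N)Σ|X[k]|² = 18.0000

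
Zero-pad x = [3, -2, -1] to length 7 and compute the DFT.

Original 3-point DFT: [0, 4.5000+0.8660i, 4.5000-0.8660i]
Zero-padded 7-point DFT provides frequency interpolation.

DFT_7([x, 0, ...]) = [0, 1.9755+2.5386i, 4.3460+1.5160i, 4.1784+0.0859i, 4.1784-0.0859i, 4.3460-1.5160i, 1.9755-2.5386i]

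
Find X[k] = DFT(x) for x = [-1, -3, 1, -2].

X[k] = Σ(n=0 to 3) x[n] · ω_4^(nk)
where ω_4 = e^(-2πi/4)

Computing each X[k]:
X[0] = -5
X[1] = -2+1i
X[2] = 5
X[3] = -2-1i

X = [-5, -2+1i, 5, -2-1i]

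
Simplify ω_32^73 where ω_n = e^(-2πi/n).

Since ω_32^32 = 1, powers reduce modulo 32.
73 mod 32 = 9
So ω_32^73 = ω_32^9 = e^(-2πi·9/32)

ω_32^73 = ω_32^9 = -0.1951-0.9808i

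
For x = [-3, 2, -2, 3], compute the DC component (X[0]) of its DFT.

X[0] = Σ(n=0 to 3) x[n] · ω_4^0 = Σ x[n]
= (-3) + (2) + (-2) + (3)

X[0] = 0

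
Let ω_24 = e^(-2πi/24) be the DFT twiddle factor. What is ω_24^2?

ω_24^2 = e^(-2πi·2/24)
= cos(-2π·2/24) + i·sin(-2π·2/24)
= cos(-4π/24) + i·sin(-4π/24)

ω_24^2 = cos(-4π/24) + i·sin(-4π/24) = 0.8660-0.5000i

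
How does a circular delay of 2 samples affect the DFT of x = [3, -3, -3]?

Time shift by 2: X_shifted[k] = ω_3^(2k) · X[k]
Shifted x = [-3, -3, 3]

DFT(x[n-2]) = [-3, -3.0000+5.1962i, -3.0000-5.1962i]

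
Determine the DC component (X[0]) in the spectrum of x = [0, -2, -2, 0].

X[0] = Σ(n=0 to 3) x[n] · ω_4^0 = Σ x[n]
= (0) + (-2) + (-2) + (0)

X[0] = -4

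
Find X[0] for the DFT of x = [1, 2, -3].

X[0] = Σ(n=0 to 2) x[n] · ω_3^0 = Σ x[n]
= (1) + (2) + (-3)

X[0] = 0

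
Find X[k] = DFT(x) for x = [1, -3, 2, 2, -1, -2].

X[k] = Σ(n=0 to 5) x[n] · ω_6^(nk)
where ω_6 = e^(-2πi/6)

Computing each X[k]:
X[0] = -1
X[1] = -4.0000-1.7321i
X[2] = 5.0000+3.4641i
X[3] = 5
X[4] = 5.0000-3.4641i
X[5] = -4.0000+1.7321i

X = [-1, -4.0000-1.7321i, 5.0000+3.4641i, 5, 5.0000-3.4641i, -4.0000+1.7321i]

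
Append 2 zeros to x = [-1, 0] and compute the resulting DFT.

Original 2-point DFT: [-1, -1]
Zero-padded 4-point DFT provides frequency interpolation.

DFT_4([x, 0, ...]) = [-1, -1, -1, -1]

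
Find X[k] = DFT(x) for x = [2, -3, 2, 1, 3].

X[k] = Σ(n=0 to 4) x[n] · ω_5^(nk)
where ω_5 = e^(-2πi/5)

Computing each X[k]:
X[0] = 5
X[1] = -0.4271+5.1186i
X[2] = 2.9271+4.4778i
X[3] = 2.9271-4.4778i
X[4] = -0.4271-5.1186i

X = [5, -0.4271+5.1186i, 2.9271+4.4778i, 2.9271-4.4778i, -0.4271-5.1186i]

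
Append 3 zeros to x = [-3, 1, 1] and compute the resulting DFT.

Original 3-point DFT: [-1, -4, -4]
Zero-padded 6-point DFT provides frequency interpolation.

DFT_6([x, 0, ...]) = [-1, -3.0000-1.7321i, -4, -3, -4, -3.0000+1.7321i]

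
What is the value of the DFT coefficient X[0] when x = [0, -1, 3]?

X[0] = Σ(n=0 to 2) x[n] · ω_3^0 = Σ x[n]
= (0) + (-1) + (3)

X[0] = 2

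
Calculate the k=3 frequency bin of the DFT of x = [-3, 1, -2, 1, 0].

X[3] = Σ(n=0 to 4) x[n] · ω_5^(3n) where ω_5 = e^(-2πi/5)
= (-3)·ω_5^0 + (1)·ω_5^3 + (-2)·ω_5^6 + (1)·ω_5^9 + (0)·ω_5^12

X[3] = -4.1180+3.4410i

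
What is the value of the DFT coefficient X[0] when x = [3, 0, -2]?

X[0] = Σ(n=0 to 2) x[n] · ω_3^0 = Σ x[n]
= (3) + (0) + (-2)

X[0] = 1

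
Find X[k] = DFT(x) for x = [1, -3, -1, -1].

X[k] = Σ(n=0 to 3) x[n] · ω_4^(nk)
where ω_4 = e^(-2πi/4)

Computing each X[k]:
X[0] = -4
X[1] = 2+2i
X[2] = 4
X[3] = 2-2i

X = [-4, 2+2i, 4, 2-2i]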